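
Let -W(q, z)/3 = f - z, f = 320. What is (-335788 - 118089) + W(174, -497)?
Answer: -456328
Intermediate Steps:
W(q, z) = -960 + 3*z (W(q, z) = -3*(320 - z) = -960 + 3*z)
(-335788 - 118089) + W(174, -497) = (-335788 - 118089) + (-960 + 3*(-497)) = -453877 + (-960 - 1491) = -453877 - 2451 = -456328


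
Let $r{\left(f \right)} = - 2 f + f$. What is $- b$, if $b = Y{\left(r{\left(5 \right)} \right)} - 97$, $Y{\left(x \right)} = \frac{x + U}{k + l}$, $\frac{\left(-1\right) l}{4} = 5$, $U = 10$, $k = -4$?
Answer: $\frac{2333}{24} \approx 97.208$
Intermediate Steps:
$r{\left(f \right)} = - f$
$l = -20$ ($l = \left(-4\right) 5 = -20$)
$Y{\left(x \right)} = - \frac{5}{12} - \frac{x}{24}$ ($Y{\left(x \right)} = \frac{x + 10}{-4 - 20} = \frac{10 + x}{-24} = \left(10 + x\right) \left(- \frac{1}{24}\right) = - \frac{5}{12} - \frac{x}{24}$)
$b = - \frac{2333}{24}$ ($b = \left(- \frac{5}{12} - \frac{\left(-1\right) 5}{24}\right) - 97 = \left(- \frac{5}{12} - - \frac{5}{24}\right) - 97 = \left(- \frac{5}{12} + \frac{5}{24}\right) - 97 = - \frac{5}{24} - 97 = - \frac{2333}{24} \approx -97.208$)
$- b = \left(-1\right) \left(- \frac{2333}{24}\right) = \frac{2333}{24}$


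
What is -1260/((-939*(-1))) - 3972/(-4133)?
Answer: -492624/1293629 ≈ -0.38081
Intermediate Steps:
-1260/((-939*(-1))) - 3972/(-4133) = -1260/939 - 3972*(-1/4133) = -1260*1/939 + 3972/4133 = -420/313 + 3972/4133 = -492624/1293629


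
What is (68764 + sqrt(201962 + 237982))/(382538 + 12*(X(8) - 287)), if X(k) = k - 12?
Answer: 34382/189523 + sqrt(109986)/189523 ≈ 0.18316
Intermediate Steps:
X(k) = -12 + k
(68764 + sqrt(201962 + 237982))/(382538 + 12*(X(8) - 287)) = (68764 + sqrt(201962 + 237982))/(382538 + 12*((-12 + 8) - 287)) = (68764 + sqrt(439944))/(382538 + 12*(-4 - 287)) = (68764 + 2*sqrt(109986))/(382538 + 12*(-291)) = (68764 + 2*sqrt(109986))/(382538 - 3492) = (68764 + 2*sqrt(109986))/379046 = (68764 + 2*sqrt(109986))*(1/379046) = 34382/189523 + sqrt(109986)/189523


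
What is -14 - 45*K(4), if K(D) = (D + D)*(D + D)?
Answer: -2894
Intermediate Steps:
K(D) = 4*D**2 (K(D) = (2*D)*(2*D) = 4*D**2)
-14 - 45*K(4) = -14 - 180*4**2 = -14 - 180*16 = -14 - 45*64 = -14 - 2880 = -2894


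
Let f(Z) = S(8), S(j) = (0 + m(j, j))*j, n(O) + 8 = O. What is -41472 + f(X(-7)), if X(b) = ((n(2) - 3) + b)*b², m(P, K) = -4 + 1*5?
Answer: -41464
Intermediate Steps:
m(P, K) = 1 (m(P, K) = -4 + 5 = 1)
n(O) = -8 + O
S(j) = j (S(j) = (0 + 1)*j = 1*j = j)
X(b) = b²*(-9 + b) (X(b) = (((-8 + 2) - 3) + b)*b² = ((-6 - 3) + b)*b² = (-9 + b)*b² = b²*(-9 + b))
f(Z) = 8
-41472 + f(X(-7)) = -41472 + 8 = -41464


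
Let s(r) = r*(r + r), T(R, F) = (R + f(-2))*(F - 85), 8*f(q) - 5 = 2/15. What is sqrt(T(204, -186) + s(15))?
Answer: I*sqrt(198028410)/60 ≈ 234.54*I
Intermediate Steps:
f(q) = 77/120 (f(q) = 5/8 + (2/15)/8 = 5/8 + (2*(1/15))/8 = 5/8 + (1/8)*(2/15) = 5/8 + 1/60 = 77/120)
T(R, F) = (-85 + F)*(77/120 + R) (T(R, F) = (R + 77/120)*(F - 85) = (77/120 + R)*(-85 + F) = (-85 + F)*(77/120 + R))
s(r) = 2*r**2 (s(r) = r*(2*r) = 2*r**2)
sqrt(T(204, -186) + s(15)) = sqrt((-1309/24 - 85*204 + (77/120)*(-186) - 186*204) + 2*15**2) = sqrt((-1309/24 - 17340 - 2387/20 - 37944) + 2*225) = sqrt(-6654947/120 + 450) = sqrt(-6600947/120) = I*sqrt(198028410)/60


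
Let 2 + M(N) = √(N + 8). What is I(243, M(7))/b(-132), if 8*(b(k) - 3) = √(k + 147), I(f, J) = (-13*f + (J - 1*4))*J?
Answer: 532760/187 - 219608*√15/187 ≈ -1699.3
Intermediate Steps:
M(N) = -2 + √(8 + N) (M(N) = -2 + √(N + 8) = -2 + √(8 + N))
I(f, J) = J*(-4 + J - 13*f) (I(f, J) = (-13*f + (J - 4))*J = (-13*f + (-4 + J))*J = (-4 + J - 13*f)*J = J*(-4 + J - 13*f))
b(k) = 3 + √(147 + k)/8 (b(k) = 3 + √(k + 147)/8 = 3 + √(147 + k)/8)
I(243, M(7))/b(-132) = ((-2 + √(8 + 7))*(-4 + (-2 + √(8 + 7)) - 13*243))/(3 + √(147 - 132)/8) = ((-2 + √15)*(-4 + (-2 + √15) - 3159))/(3 + √15/8) = ((-2 + √15)*(-3165 + √15))/(3 + √15/8) = ((-3165 + √15)*(-2 + √15))/(3 + √15/8) = (-3165 + √15)*(-2 + √15)/(3 + √15/8)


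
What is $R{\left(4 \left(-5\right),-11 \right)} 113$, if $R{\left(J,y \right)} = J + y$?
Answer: $-3503$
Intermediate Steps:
$R{\left(4 \left(-5\right),-11 \right)} 113 = \left(4 \left(-5\right) - 11\right) 113 = \left(-20 - 11\right) 113 = \left(-31\right) 113 = -3503$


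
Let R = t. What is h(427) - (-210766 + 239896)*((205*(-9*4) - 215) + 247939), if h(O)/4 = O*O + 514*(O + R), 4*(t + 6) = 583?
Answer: -6999326166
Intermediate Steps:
t = 559/4 (t = -6 + (1/4)*583 = -6 + 583/4 = 559/4 ≈ 139.75)
R = 559/4 ≈ 139.75
h(O) = 287326 + 4*O**2 + 2056*O (h(O) = 4*(O*O + 514*(O + 559/4)) = 4*(O**2 + 514*(559/4 + O)) = 4*(O**2 + (143663/2 + 514*O)) = 4*(143663/2 + O**2 + 514*O) = 287326 + 4*O**2 + 2056*O)
h(427) - (-210766 + 239896)*((205*(-9*4) - 215) + 247939) = (287326 + 4*427**2 + 2056*427) - (-210766 + 239896)*((205*(-9*4) - 215) + 247939) = (287326 + 4*182329 + 877912) - 29130*((205*(-36) - 215) + 247939) = (287326 + 729316 + 877912) - 29130*((-7380 - 215) + 247939) = 1894554 - 29130*(-7595 + 247939) = 1894554 - 29130*240344 = 1894554 - 1*7001220720 = 1894554 - 7001220720 = -6999326166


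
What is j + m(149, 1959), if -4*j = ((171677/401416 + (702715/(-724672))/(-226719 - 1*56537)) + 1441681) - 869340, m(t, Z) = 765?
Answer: -451033660681017135719/3169143687104512 ≈ -1.4232e+5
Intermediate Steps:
j = -453458055601652087399/3169143687104512 (j = -(((171677/401416 + (702715/(-724672))/(-226719 - 1*56537)) + 1441681) - 869340)/4 = -(((171677*(1/401416) + (702715*(-1/724672))/(-226719 - 56537)) + 1441681) - 869340)/4 = -(((171677/401416 - 54055/55744/(-283256)) + 1441681) - 869340)/4 = -(((171677/401416 - 54055/55744*(-1/283256)) + 1441681) - 869340)/4 = -(((171677/401416 + 54055/15789822464) + 1441681) - 869340)/4 = -((338846381211751/792285921776128 + 1441681) - 869340)/4 = -(1142223898838511202919/792285921776128 - 869340)/4 = -1/4*453458055601652087399/792285921776128 = -453458055601652087399/3169143687104512 ≈ -1.4309e+5)
j + m(149, 1959) = -453458055601652087399/3169143687104512 + 765 = -451033660681017135719/3169143687104512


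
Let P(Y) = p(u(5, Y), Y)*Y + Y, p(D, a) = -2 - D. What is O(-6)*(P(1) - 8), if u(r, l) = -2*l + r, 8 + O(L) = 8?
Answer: 0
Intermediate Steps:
O(L) = 0 (O(L) = -8 + 8 = 0)
u(r, l) = r - 2*l
P(Y) = Y + Y*(-7 + 2*Y) (P(Y) = (-2 - (5 - 2*Y))*Y + Y = (-2 + (-5 + 2*Y))*Y + Y = (-7 + 2*Y)*Y + Y = Y*(-7 + 2*Y) + Y = Y + Y*(-7 + 2*Y))
O(-6)*(P(1) - 8) = 0*(2*1*(-3 + 1) - 8) = 0*(2*1*(-2) - 8) = 0*(-4 - 8) = 0*(-12) = 0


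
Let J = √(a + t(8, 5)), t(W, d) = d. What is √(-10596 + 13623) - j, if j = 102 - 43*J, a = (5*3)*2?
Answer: -102 + √3027 + 43*√35 ≈ 207.41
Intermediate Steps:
a = 30 (a = 15*2 = 30)
J = √35 (J = √(30 + 5) = √35 ≈ 5.9161)
j = 102 - 43*√35 ≈ -152.39
√(-10596 + 13623) - j = √(-10596 + 13623) - (102 - 43*√35) = √3027 + (-102 + 43*√35) = -102 + √3027 + 43*√35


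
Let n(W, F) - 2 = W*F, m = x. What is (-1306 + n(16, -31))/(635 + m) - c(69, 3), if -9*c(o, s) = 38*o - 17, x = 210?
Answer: 437005/1521 ≈ 287.31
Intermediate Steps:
m = 210
n(W, F) = 2 + F*W (n(W, F) = 2 + W*F = 2 + F*W)
c(o, s) = 17/9 - 38*o/9 (c(o, s) = -(38*o - 17)/9 = -(-17 + 38*o)/9 = 17/9 - 38*o/9)
(-1306 + n(16, -31))/(635 + m) - c(69, 3) = (-1306 + (2 - 31*16))/(635 + 210) - (17/9 - 38/9*69) = (-1306 + (2 - 496))/845 - (17/9 - 874/3) = (-1306 - 494)*(1/845) - 1*(-2605/9) = -1800*1/845 + 2605/9 = -360/169 + 2605/9 = 437005/1521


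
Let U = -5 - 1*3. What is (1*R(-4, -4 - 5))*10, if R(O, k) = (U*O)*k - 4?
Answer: -2920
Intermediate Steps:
U = -8 (U = -5 - 3 = -8)
R(O, k) = -4 - 8*O*k (R(O, k) = (-8*O)*k - 4 = -8*O*k - 4 = -4 - 8*O*k)
(1*R(-4, -4 - 5))*10 = (1*(-4 - 8*(-4)*(-4 - 5)))*10 = (1*(-4 - 8*(-4)*(-9)))*10 = (1*(-4 - 288))*10 = (1*(-292))*10 = -292*10 = -2920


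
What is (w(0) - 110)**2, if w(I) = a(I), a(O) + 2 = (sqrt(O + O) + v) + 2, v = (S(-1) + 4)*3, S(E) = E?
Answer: 10201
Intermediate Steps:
v = 9 (v = (-1 + 4)*3 = 3*3 = 9)
a(O) = 9 + sqrt(2)*sqrt(O) (a(O) = -2 + ((sqrt(O + O) + 9) + 2) = -2 + ((sqrt(2*O) + 9) + 2) = -2 + ((sqrt(2)*sqrt(O) + 9) + 2) = -2 + ((9 + sqrt(2)*sqrt(O)) + 2) = -2 + (11 + sqrt(2)*sqrt(O)) = 9 + sqrt(2)*sqrt(O))
w(I) = 9 + sqrt(2)*sqrt(I)
(w(0) - 110)**2 = ((9 + sqrt(2)*sqrt(0)) - 110)**2 = ((9 + sqrt(2)*0) - 110)**2 = ((9 + 0) - 110)**2 = (9 - 110)**2 = (-101)**2 = 10201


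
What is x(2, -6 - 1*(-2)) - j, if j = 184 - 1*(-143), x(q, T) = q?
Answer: -325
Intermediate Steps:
j = 327 (j = 184 + 143 = 327)
x(2, -6 - 1*(-2)) - j = 2 - 1*327 = 2 - 327 = -325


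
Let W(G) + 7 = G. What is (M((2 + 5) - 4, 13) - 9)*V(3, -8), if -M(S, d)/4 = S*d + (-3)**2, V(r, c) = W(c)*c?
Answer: -24120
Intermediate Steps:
W(G) = -7 + G
V(r, c) = c*(-7 + c) (V(r, c) = (-7 + c)*c = c*(-7 + c))
M(S, d) = -36 - 4*S*d (M(S, d) = -4*(S*d + (-3)**2) = -4*(S*d + 9) = -4*(9 + S*d) = -36 - 4*S*d)
(M((2 + 5) - 4, 13) - 9)*V(3, -8) = ((-36 - 4*((2 + 5) - 4)*13) - 9)*(-8*(-7 - 8)) = ((-36 - 4*(7 - 4)*13) - 9)*(-8*(-15)) = ((-36 - 4*3*13) - 9)*120 = ((-36 - 156) - 9)*120 = (-192 - 9)*120 = -201*120 = -24120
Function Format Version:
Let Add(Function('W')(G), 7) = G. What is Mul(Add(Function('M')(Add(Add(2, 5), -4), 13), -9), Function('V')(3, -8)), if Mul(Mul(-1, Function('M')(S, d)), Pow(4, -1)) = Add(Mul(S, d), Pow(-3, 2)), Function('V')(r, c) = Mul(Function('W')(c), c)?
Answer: -24120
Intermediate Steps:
Function('W')(G) = Add(-7, G)
Function('V')(r, c) = Mul(c, Add(-7, c)) (Function('V')(r, c) = Mul(Add(-7, c), c) = Mul(c, Add(-7, c)))
Function('M')(S, d) = Add(-36, Mul(-4, S, d)) (Function('M')(S, d) = Mul(-4, Add(Mul(S, d), Pow(-3, 2))) = Mul(-4, Add(Mul(S, d), 9)) = Mul(-4, Add(9, Mul(S, d))) = Add(-36, Mul(-4, S, d)))
Mul(Add(Function('M')(Add(Add(2, 5), -4), 13), -9), Function('V')(3, -8)) = Mul(Add(Add(-36, Mul(-4, Add(Add(2, 5), -4), 13)), -9), Mul(-8, Add(-7, -8))) = Mul(Add(Add(-36, Mul(-4, Add(7, -4), 13)), -9), Mul(-8, -15)) = Mul(Add(Add(-36, Mul(-4, 3, 13)), -9), 120) = Mul(Add(Add(-36, -156), -9), 120) = Mul(Add(-192, -9), 120) = Mul(-201, 120) = -24120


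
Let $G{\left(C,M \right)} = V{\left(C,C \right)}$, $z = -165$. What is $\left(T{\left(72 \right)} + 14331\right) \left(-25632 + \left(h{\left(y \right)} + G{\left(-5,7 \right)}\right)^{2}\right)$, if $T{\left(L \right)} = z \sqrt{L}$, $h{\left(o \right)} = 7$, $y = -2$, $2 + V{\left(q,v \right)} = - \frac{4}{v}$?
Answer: $- \frac{9171252429}{25} + \frac{126711882 \sqrt{2}}{5} \approx -3.3101 \cdot 10^{8}$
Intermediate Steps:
$V{\left(q,v \right)} = -2 - \frac{4}{v}$
$G{\left(C,M \right)} = -2 - \frac{4}{C}$
$T{\left(L \right)} = - 165 \sqrt{L}$
$\left(T{\left(72 \right)} + 14331\right) \left(-25632 + \left(h{\left(y \right)} + G{\left(-5,7 \right)}\right)^{2}\right) = \left(- 165 \sqrt{72} + 14331\right) \left(-25632 + \left(7 - \left(2 + \frac{4}{-5}\right)\right)^{2}\right) = \left(- 165 \cdot 6 \sqrt{2} + 14331\right) \left(-25632 + \left(7 - \frac{6}{5}\right)^{2}\right) = \left(- 990 \sqrt{2} + 14331\right) \left(-25632 + \left(7 + \left(-2 + \frac{4}{5}\right)\right)^{2}\right) = \left(14331 - 990 \sqrt{2}\right) \left(-25632 + \left(7 - \frac{6}{5}\right)^{2}\right) = \left(14331 - 990 \sqrt{2}\right) \left(-25632 + \left(\frac{29}{5}\right)^{2}\right) = \left(14331 - 990 \sqrt{2}\right) \left(-25632 + \frac{841}{25}\right) = \left(14331 - 990 \sqrt{2}\right) \left(- \frac{639959}{25}\right) = - \frac{9171252429}{25} + \frac{126711882 \sqrt{2}}{5}$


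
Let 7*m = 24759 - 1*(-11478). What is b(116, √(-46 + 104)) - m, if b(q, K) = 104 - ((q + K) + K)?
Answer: -36321/7 - 2*√58 ≈ -5203.9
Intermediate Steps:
b(q, K) = 104 - q - 2*K (b(q, K) = 104 - ((K + q) + K) = 104 - (q + 2*K) = 104 + (-q - 2*K) = 104 - q - 2*K)
m = 36237/7 (m = (24759 - 1*(-11478))/7 = (24759 + 11478)/7 = (⅐)*36237 = 36237/7 ≈ 5176.7)
b(116, √(-46 + 104)) - m = (104 - 1*116 - 2*√(-46 + 104)) - 1*36237/7 = (104 - 116 - 2*√58) - 36237/7 = (-12 - 2*√58) - 36237/7 = -36321/7 - 2*√58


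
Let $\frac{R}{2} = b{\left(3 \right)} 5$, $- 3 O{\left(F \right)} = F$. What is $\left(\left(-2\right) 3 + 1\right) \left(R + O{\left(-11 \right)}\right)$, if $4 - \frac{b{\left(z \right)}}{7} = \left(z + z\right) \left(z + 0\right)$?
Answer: $\frac{14645}{3} \approx 4881.7$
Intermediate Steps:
$O{\left(F \right)} = - \frac{F}{3}$
$b{\left(z \right)} = 28 - 14 z^{2}$ ($b{\left(z \right)} = 28 - 7 \left(z + z\right) \left(z + 0\right) = 28 - 7 \cdot 2 z z = 28 - 7 \cdot 2 z^{2} = 28 - 14 z^{2}$)
$R = -980$ ($R = 2 \left(28 - 14 \cdot 3^{2}\right) 5 = 2 \left(28 - 126\right) 5 = 2 \left(\left(-98\right) 5\right) = 2 \left(-490\right) = -980$)
$\left(\left(-2\right) 3 + 1\right) \left(R + O{\left(-11 \right)}\right) = \left(\left(-2\right) 3 + 1\right) \left(-980 - - \frac{11}{3}\right) = \left(-6 + 1\right) \left(-980 + \frac{11}{3}\right) = \left(-5\right) \left(- \frac{2929}{3}\right) = \frac{14645}{3}$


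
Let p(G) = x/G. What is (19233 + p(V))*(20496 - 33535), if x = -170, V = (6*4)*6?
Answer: -18054985949/72 ≈ -2.5076e+8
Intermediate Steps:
V = 144 (V = 24*6 = 144)
p(G) = -170/G
(19233 + p(V))*(20496 - 33535) = (19233 - 170/144)*(20496 - 33535) = (19233 - 170*1/144)*(-13039) = (19233 - 85/72)*(-13039) = (1384691/72)*(-13039) = -18054985949/72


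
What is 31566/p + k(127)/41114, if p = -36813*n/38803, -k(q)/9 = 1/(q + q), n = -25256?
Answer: 266481327171457/202277692390466 ≈ 1.3174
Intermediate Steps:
k(q) = -9/(2*q) (k(q) = -9/(q + q) = -9*1/(2*q) = -9/(2*q))
p = 929749128/38803 (p = -36813/(38803/(-25256)) = -36813/(38803*(-1/25256)) = -36813/(-38803/25256) = -36813*(-25256/38803) = 929749128/38803 ≈ 23961.)
31566/p + k(127)/41114 = 31566/(929749128/38803) - 9/2/127/41114 = 31566*(38803/929749128) - 9/2*1/127*(1/41114) = 204142583/154958188 - 9/254*1/41114 = 204142583/154958188 - 9/10442956 = 266481327171457/202277692390466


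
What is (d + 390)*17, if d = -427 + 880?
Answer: 14331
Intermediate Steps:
d = 453
(d + 390)*17 = (453 + 390)*17 = 843*17 = 14331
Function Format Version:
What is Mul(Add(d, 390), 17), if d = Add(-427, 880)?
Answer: 14331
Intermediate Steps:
d = 453
Mul(Add(d, 390), 17) = Mul(Add(453, 390), 17) = Mul(843, 17) = 14331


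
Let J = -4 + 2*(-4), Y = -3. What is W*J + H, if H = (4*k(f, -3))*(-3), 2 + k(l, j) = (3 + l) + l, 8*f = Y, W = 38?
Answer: -459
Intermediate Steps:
f = -3/8 (f = (1/8)*(-3) = -3/8 ≈ -0.37500)
k(l, j) = 1 + 2*l (k(l, j) = -2 + ((3 + l) + l) = -2 + (3 + 2*l) = 1 + 2*l)
H = -3 (H = (4*(1 + 2*(-3/8)))*(-3) = (4*(1 - 3/4))*(-3) = (4*(1/4))*(-3) = 1*(-3) = -3)
J = -12 (J = -4 - 8 = -12)
W*J + H = 38*(-12) - 3 = -456 - 3 = -459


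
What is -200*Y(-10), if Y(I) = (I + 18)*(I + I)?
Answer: 32000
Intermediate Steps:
Y(I) = 2*I*(18 + I) (Y(I) = (18 + I)*(2*I) = 2*I*(18 + I))
-200*Y(-10) = -400*(-10)*(18 - 10) = -400*(-10)*8 = -200*(-160) = 32000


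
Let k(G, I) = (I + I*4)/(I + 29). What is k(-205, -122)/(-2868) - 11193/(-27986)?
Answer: 53006612/133295319 ≈ 0.39766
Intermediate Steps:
k(G, I) = 5*I/(29 + I) (k(G, I) = (I + 4*I)/(29 + I) = (5*I)/(29 + I) = 5*I/(29 + I))
k(-205, -122)/(-2868) - 11193/(-27986) = (5*(-122)/(29 - 122))/(-2868) - 11193/(-27986) = (5*(-122)/(-93))*(-1/2868) - 11193*(-1/27986) = (5*(-122)*(-1/93))*(-1/2868) + 1599/3998 = (610/93)*(-1/2868) + 1599/3998 = -305/133362 + 1599/3998 = 53006612/133295319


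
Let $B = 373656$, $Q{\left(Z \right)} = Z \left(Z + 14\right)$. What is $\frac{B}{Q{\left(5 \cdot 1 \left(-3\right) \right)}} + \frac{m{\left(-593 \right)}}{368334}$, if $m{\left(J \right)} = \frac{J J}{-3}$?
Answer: $\frac{137628450859}{5525010} \approx 24910.0$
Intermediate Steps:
$Q{\left(Z \right)} = Z \left(14 + Z\right)$
$m{\left(J \right)} = - \frac{J^{2}}{3}$
$\frac{B}{Q{\left(5 \cdot 1 \left(-3\right) \right)}} + \frac{m{\left(-593 \right)}}{368334} = \frac{373656}{5 \cdot 1 \left(-3\right) \left(14 + 5 \cdot 1 \left(-3\right)\right)} + \frac{\left(- \frac{1}{3}\right) \left(-593\right)^{2}}{368334} = \frac{373656}{5 \left(-3\right) \left(14 + 5 \left(-3\right)\right)} + \left(- \frac{1}{3}\right) 351649 \cdot \frac{1}{368334} = \frac{373656}{\left(-15\right) \left(14 - 15\right)} - \frac{351649}{1105002} = \frac{373656}{\left(-15\right) \left(-1\right)} - \frac{351649}{1105002} = \frac{373656}{15} - \frac{351649}{1105002} = 373656 \cdot \frac{1}{15} - \frac{351649}{1105002} = \frac{124552}{5} - \frac{351649}{1105002} = \frac{137628450859}{5525010}$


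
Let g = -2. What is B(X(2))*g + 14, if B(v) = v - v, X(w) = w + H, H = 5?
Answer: 14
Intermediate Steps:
X(w) = 5 + w (X(w) = w + 5 = 5 + w)
B(v) = 0
B(X(2))*g + 14 = 0*(-2) + 14 = 0 + 14 = 14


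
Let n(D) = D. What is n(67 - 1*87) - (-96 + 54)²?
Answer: -1784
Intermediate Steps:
n(67 - 1*87) - (-96 + 54)² = (67 - 1*87) - (-96 + 54)² = (67 - 87) - 1*(-42)² = -20 - 1*1764 = -20 - 1764 = -1784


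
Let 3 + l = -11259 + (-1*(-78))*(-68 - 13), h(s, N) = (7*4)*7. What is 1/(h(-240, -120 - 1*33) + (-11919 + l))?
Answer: -1/29303 ≈ -3.4126e-5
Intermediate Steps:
h(s, N) = 196 (h(s, N) = 28*7 = 196)
l = -17580 (l = -3 + (-11259 + (-1*(-78))*(-68 - 13)) = -3 + (-11259 + 78*(-81)) = -3 + (-11259 - 6318) = -3 - 17577 = -17580)
1/(h(-240, -120 - 1*33) + (-11919 + l)) = 1/(196 + (-11919 - 17580)) = 1/(196 - 29499) = 1/(-29303) = -1/29303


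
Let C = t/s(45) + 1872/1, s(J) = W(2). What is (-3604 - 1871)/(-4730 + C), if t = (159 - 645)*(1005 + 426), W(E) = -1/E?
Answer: -5475/1388074 ≈ -0.0039443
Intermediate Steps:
s(J) = -½ (s(J) = -1/2 = -1*½ = -½)
t = -695466 (t = -486*1431 = -695466)
C = 1392804 (C = -695466/(-½) + 1872/1 = -695466*(-2) + 1872*1 = 1390932 + 1872 = 1392804)
(-3604 - 1871)/(-4730 + C) = (-3604 - 1871)/(-4730 + 1392804) = -5475/1388074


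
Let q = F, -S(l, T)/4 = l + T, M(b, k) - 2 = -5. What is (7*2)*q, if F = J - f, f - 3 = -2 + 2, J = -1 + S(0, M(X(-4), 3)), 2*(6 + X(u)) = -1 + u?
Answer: 112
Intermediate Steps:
X(u) = -13/2 + u/2 (X(u) = -6 + (-1 + u)/2 = -6 + (-1/2 + u/2) = -13/2 + u/2)
M(b, k) = -3 (M(b, k) = 2 - 5 = -3)
S(l, T) = -4*T - 4*l (S(l, T) = -4*(l + T) = -4*(T + l) = -4*T - 4*l)
J = 11 (J = -1 + (-4*(-3) - 4*0) = -1 + (12 + 0) = -1 + 12 = 11)
f = 3 (f = 3 + (-2 + 2) = 3 + 0 = 3)
F = 8 (F = 11 - 1*3 = 11 - 3 = 8)
q = 8
(7*2)*q = (7*2)*8 = 14*8 = 112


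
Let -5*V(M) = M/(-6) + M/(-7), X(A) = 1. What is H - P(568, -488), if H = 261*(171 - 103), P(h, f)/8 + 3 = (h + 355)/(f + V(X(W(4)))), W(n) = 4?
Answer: 1822594164/102467 ≈ 17787.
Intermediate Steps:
V(M) = 13*M/210 (V(M) = -(M/(-6) + M/(-7))/5 = -(M*(-⅙) + M*(-⅐))/5 = -(-M/6 - M/7)/5 = -(-13)*M/210 = 13*M/210)
P(h, f) = -24 + 8*(355 + h)/(13/210 + f) (P(h, f) = -24 + 8*((h + 355)/(f + (13/210)*1)) = -24 + 8*((355 + h)/(f + 13/210)) = -24 + 8*((355 + h)/(13/210 + f)) = -24 + 8*(355 + h)/(13/210 + f))
H = 17748 (H = 261*68 = 17748)
H - P(568, -488) = 17748 - 24*(24837 - 210*(-488) + 70*568)/(13 + 210*(-488)) = 17748 - 24*(24837 + 102480 + 39760)/(13 - 102480) = 17748 - 24*167077/(-102467) = 17748 - 24*(-1)*167077/102467 = 17748 - 1*(-4009848/102467) = 17748 + 4009848/102467 = 1822594164/102467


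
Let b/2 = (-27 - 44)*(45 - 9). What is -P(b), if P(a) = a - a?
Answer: 0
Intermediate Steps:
b = -5112 (b = 2*((-27 - 44)*(45 - 9)) = 2*(-71*36) = 2*(-2556) = -5112)
P(a) = 0
-P(b) = -1*0 = 0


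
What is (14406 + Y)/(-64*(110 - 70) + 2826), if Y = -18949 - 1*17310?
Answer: -21853/266 ≈ -82.154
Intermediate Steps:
Y = -36259 (Y = -18949 - 17310 = -36259)
(14406 + Y)/(-64*(110 - 70) + 2826) = (14406 - 36259)/(-64*(110 - 70) + 2826) = -21853/(-64*40 + 2826) = -21853/(-2560 + 2826) = -21853/266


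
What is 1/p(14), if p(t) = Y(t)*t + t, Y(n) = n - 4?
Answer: 1/154 ≈ 0.0064935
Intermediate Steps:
Y(n) = -4 + n
p(t) = t + t*(-4 + t) (p(t) = (-4 + t)*t + t = t*(-4 + t) + t = t + t*(-4 + t))
1/p(14) = 1/(14*(-3 + 14)) = 1/(14*11) = 1/154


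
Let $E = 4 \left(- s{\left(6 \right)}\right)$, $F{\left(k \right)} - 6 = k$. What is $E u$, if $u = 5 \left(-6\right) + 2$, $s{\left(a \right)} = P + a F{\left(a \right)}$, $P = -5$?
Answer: $7504$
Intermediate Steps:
$F{\left(k \right)} = 6 + k$
$s{\left(a \right)} = -5 + a \left(6 + a\right)$
$u = -28$ ($u = -30 + 2 = -28$)
$E = -268$ ($E = 4 \left(- (-5 + 6 \left(6 + 6\right))\right) = 4 \left(- (-5 + 6 \cdot 12)\right) = 4 \left(- (-5 + 72)\right) = 4 \left(\left(-1\right) 67\right) = 4 \left(-67\right) = -268$)
$E u = \left(-268\right) \left(-28\right) = 7504$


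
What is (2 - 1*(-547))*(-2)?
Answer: -1098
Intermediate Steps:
(2 - 1*(-547))*(-2) = (2 + 547)*(-2) = 549*(-2) = -1098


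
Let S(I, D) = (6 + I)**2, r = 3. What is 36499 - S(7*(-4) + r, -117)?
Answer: 36138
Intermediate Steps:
36499 - S(7*(-4) + r, -117) = 36499 - (6 + (7*(-4) + 3))**2 = 36499 - (6 + (-28 + 3))**2 = 36499 - (6 - 25)**2 = 36499 - 1*(-19)**2 = 36499 - 1*361 = 36499 - 361 = 36138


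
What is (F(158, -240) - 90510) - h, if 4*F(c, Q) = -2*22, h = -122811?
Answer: 32290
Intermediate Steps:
F(c, Q) = -11 (F(c, Q) = (-2*22)/4 = (1/4)*(-44) = -11)
(F(158, -240) - 90510) - h = (-11 - 90510) - 1*(-122811) = -90521 + 122811 = 32290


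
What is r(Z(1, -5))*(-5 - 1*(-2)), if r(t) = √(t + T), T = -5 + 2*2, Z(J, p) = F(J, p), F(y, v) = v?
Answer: -3*I*√6 ≈ -7.3485*I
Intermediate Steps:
Z(J, p) = p
T = -1 (T = -5 + 4 = -1)
r(t) = √(-1 + t) (r(t) = √(t - 1) = √(-1 + t))
r(Z(1, -5))*(-5 - 1*(-2)) = √(-1 - 5)*(-5 - 1*(-2)) = √(-6)*(-5 + 2) = (I*√6)*(-3) = -3*I*√6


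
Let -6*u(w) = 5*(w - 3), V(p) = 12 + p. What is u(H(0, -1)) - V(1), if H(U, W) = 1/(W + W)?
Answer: -121/12 ≈ -10.083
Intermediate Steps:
H(U, W) = 1/(2*W)
u(w) = 5/2 - 5*w/6 (u(w) = -5*(w - 3)/6 = -5*(-3 + w)/6 = -(-15 + 5*w)/6 = 5/2 - 5*w/6)
u(H(0, -1)) - V(1) = (5/2 - 5/(12*(-1))) - (12 + 1) = (5/2 - 5*(-1)/12) - 1*13 = (5/2 - 5/6*(-1/2)) - 13 = (5/2 + 5/12) - 13 = 35/12 - 13 = -121/12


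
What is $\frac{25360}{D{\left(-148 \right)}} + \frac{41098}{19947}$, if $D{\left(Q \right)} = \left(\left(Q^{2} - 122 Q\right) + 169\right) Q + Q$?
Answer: $\frac{6089625740}{2961750507} \approx 2.0561$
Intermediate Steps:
$D{\left(Q \right)} = Q + Q \left(169 + Q^{2} - 122 Q\right)$ ($D{\left(Q \right)} = \left(169 + Q^{2} - 122 Q\right) Q + Q = Q \left(169 + Q^{2} - 122 Q\right) + Q = Q + Q \left(169 + Q^{2} - 122 Q\right)$)
$\frac{25360}{D{\left(-148 \right)}} + \frac{41098}{19947} = \frac{25360}{\left(-148\right) \left(170 + \left(-148\right)^{2} - -18056\right)} + \frac{41098}{19947} = \frac{25360}{\left(-148\right) \left(170 + 21904 + 18056\right)} + 41098 \cdot \frac{1}{19947} = \frac{25360}{\left(-148\right) 40130} + \frac{41098}{19947} = \frac{25360}{-5939240} + \frac{41098}{19947} = 25360 \left(- \frac{1}{5939240}\right) + \frac{41098}{19947} = - \frac{634}{148481} + \frac{41098}{19947} = \frac{6089625740}{2961750507}$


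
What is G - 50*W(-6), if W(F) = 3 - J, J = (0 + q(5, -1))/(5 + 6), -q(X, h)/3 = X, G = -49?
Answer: -2939/11 ≈ -267.18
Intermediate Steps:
q(X, h) = -3*X
J = -15/11 (J = (0 - 3*5)/(5 + 6) = (0 - 15)/11 = -15*1/11 = -15/11 ≈ -1.3636)
W(F) = 48/11 (W(F) = 3 - 1*(-15/11) = 3 + 15/11 = 48/11)
G - 50*W(-6) = -49 - 50*48/11 = -49 - 2400/11 = -2939/11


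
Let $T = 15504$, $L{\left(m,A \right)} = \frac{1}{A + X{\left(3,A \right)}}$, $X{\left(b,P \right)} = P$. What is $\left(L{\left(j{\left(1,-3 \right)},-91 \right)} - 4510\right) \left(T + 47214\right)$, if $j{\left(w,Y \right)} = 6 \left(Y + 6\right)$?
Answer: $- \frac{25740125739}{91} \approx -2.8286 \cdot 10^{8}$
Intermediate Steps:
$j{\left(w,Y \right)} = 36 + 6 Y$ ($j{\left(w,Y \right)} = 6 \left(6 + Y\right) = 36 + 6 Y$)
$L{\left(m,A \right)} = \frac{1}{2 A}$ ($L{\left(m,A \right)} = \frac{1}{A + A} = \frac{1}{2 A}$)
$\left(L{\left(j{\left(1,-3 \right)},-91 \right)} - 4510\right) \left(T + 47214\right) = \left(\frac{1}{2 \left(-91\right)} - 4510\right) \left(15504 + 47214\right) = \left(\frac{1}{2} \left(- \frac{1}{91}\right) - 4510\right) 62718 = \left(- \frac{1}{182} - 4510\right) 62718 = \left(- \frac{820821}{182}\right) 62718 = - \frac{25740125739}{91}$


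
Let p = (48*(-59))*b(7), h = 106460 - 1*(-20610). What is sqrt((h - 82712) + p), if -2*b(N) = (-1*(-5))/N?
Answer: sqrt(2223102)/7 ≈ 213.00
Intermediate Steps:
h = 127070 (h = 106460 + 20610 = 127070)
b(N) = -5/(2*N) (b(N) = -(-1*(-5))/(2*N) = -5/(2*N))
p = 7080/7 (p = (48*(-59))*(-5/2/7) = -(-7080)/7 = -2832*(-5/14) = 7080/7 ≈ 1011.4)
sqrt((h - 82712) + p) = sqrt((127070 - 82712) + 7080/7) = sqrt(44358 + 7080/7) = sqrt(317586/7) = sqrt(2223102)/7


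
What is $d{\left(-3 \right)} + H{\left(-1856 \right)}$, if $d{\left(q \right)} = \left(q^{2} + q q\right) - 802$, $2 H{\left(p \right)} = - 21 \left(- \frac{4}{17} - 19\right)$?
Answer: $- \frac{19789}{34} \approx -582.03$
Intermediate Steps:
$H{\left(p \right)} = \frac{6867}{34}$ ($H{\left(p \right)} = \frac{\left(-21\right) \left(- \frac{4}{17} - 19\right)}{2} = \frac{\left(-21\right) \left(- \frac{327}{17}\right)}{2} = \frac{1}{2} \cdot \frac{6867}{17} = \frac{6867}{34}$)
$d{\left(q \right)} = -802 + 2 q^{2}$ ($d{\left(q \right)} = \left(q^{2} + q^{2}\right) - 802 = 2 q^{2} - 802 = -802 + 2 q^{2}$)
$d{\left(-3 \right)} + H{\left(-1856 \right)} = \left(-802 + 2 \left(-3\right)^{2}\right) + \frac{6867}{34} = \left(-802 + 2 \cdot 9\right) + \frac{6867}{34} = \left(-802 + 18\right) + \frac{6867}{34} = -784 + \frac{6867}{34} = - \frac{19789}{34}$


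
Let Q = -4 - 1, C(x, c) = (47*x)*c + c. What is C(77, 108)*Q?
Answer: -1954800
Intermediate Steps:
C(x, c) = c + 47*c*x (C(x, c) = 47*c*x + c = c + 47*c*x)
Q = -5
C(77, 108)*Q = (108*(1 + 47*77))*(-5) = (108*(1 + 3619))*(-5) = (108*3620)*(-5) = 390960*(-5) = -1954800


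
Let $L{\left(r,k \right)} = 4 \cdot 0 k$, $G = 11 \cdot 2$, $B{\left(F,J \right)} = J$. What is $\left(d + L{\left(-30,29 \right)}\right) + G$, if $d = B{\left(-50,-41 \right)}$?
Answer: $-19$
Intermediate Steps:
$d = -41$
$G = 22$
$L{\left(r,k \right)} = 0$ ($L{\left(r,k \right)} = 0 k = 0$)
$\left(d + L{\left(-30,29 \right)}\right) + G = \left(-41 + 0\right) + 22 = -41 + 22 = -19$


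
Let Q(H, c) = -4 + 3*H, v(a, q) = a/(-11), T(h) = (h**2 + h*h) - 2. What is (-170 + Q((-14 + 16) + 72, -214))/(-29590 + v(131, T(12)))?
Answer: -528/325621 ≈ -0.0016215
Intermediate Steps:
T(h) = -2 + 2*h**2 (T(h) = (h**2 + h**2) - 2 = 2*h**2 - 2 = -2 + 2*h**2)
v(a, q) = -a/11 (v(a, q) = a*(-1/11) = -a/11)
(-170 + Q((-14 + 16) + 72, -214))/(-29590 + v(131, T(12))) = (-170 + (-4 + 3*((-14 + 16) + 72)))/(-29590 - 1/11*131) = (-170 + (-4 + 3*(2 + 72)))/(-29590 - 131/11) = (-170 + (-4 + 3*74))/(-325621/11) = (-170 + (-4 + 222))*(-11/325621) = (-170 + 218)*(-11/325621) = 48*(-11/325621) = -528/325621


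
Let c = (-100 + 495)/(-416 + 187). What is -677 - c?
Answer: -154638/229 ≈ -675.28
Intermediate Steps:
c = -395/229 (c = 395/(-229) = 395*(-1/229) = -395/229 ≈ -1.7249)
-677 - c = -677 - 1*(-395/229) = -677 + 395/229 = -154638/229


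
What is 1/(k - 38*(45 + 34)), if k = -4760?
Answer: -1/7762 ≈ -0.00012883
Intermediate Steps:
1/(k - 38*(45 + 34)) = 1/(-4760 - 38*(45 + 34)) = 1/(-4760 - 38*79) = 1/(-4760 - 3002) = 1/(-7762) = -1/7762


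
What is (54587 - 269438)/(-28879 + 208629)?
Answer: -214851/179750 ≈ -1.1953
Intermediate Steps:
(54587 - 269438)/(-28879 + 208629) = -214851/179750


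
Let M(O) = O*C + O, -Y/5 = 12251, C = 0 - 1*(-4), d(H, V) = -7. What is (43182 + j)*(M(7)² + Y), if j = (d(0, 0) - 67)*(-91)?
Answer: -2996457480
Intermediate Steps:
C = 4 (C = 0 + 4 = 4)
Y = -61255 (Y = -5*12251 = -61255)
M(O) = 5*O (M(O) = O*4 + O = 4*O + O = 5*O)
j = 6734 (j = (-7 - 67)*(-91) = -74*(-91) = 6734)
(43182 + j)*(M(7)² + Y) = (43182 + 6734)*((5*7)² - 61255) = 49916*(35² - 61255) = 49916*(1225 - 61255) = 49916*(-60030) = -2996457480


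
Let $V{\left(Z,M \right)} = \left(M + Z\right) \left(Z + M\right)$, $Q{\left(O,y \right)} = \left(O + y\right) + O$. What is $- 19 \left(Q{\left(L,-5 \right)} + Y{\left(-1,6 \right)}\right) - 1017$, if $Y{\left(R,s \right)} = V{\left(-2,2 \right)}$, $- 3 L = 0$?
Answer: $-922$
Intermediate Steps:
$L = 0$ ($L = \left(- \frac{1}{3}\right) 0 = 0$)
$Q{\left(O,y \right)} = y + 2 O$
$V{\left(Z,M \right)} = \left(M + Z\right)^{2}$ ($V{\left(Z,M \right)} = \left(M + Z\right) \left(M + Z\right) = \left(M + Z\right)^{2}$)
$Y{\left(R,s \right)} = 0$ ($Y{\left(R,s \right)} = \left(2 - 2\right)^{2} = 0^{2} = 0$)
$- 19 \left(Q{\left(L,-5 \right)} + Y{\left(-1,6 \right)}\right) - 1017 = - 19 \left(\left(-5 + 2 \cdot 0\right) + 0\right) - 1017 = - 19 \left(\left(-5 + 0\right) + 0\right) - 1017 = - 19 \left(-5 + 0\right) - 1017 = \left(-19\right) \left(-5\right) - 1017 = 95 - 1017 = -922$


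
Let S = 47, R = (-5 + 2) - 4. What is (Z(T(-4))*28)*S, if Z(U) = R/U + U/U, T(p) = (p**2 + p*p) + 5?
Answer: 39480/37 ≈ 1067.0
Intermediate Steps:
R = -7 (R = -3 - 4 = -7)
T(p) = 5 + 2*p**2 (T(p) = (p**2 + p**2) + 5 = 2*p**2 + 5 = 5 + 2*p**2)
Z(U) = 1 - 7/U (Z(U) = -7/U + U/U = -7/U + 1 = 1 - 7/U)
(Z(T(-4))*28)*S = (((-7 + (5 + 2*(-4)**2))/(5 + 2*(-4)**2))*28)*47 = (((-7 + (5 + 2*16))/(5 + 2*16))*28)*47 = (((-7 + (5 + 32))/(5 + 32))*28)*47 = (((-7 + 37)/37)*28)*47 = (((1/37)*30)*28)*47 = ((30/37)*28)*47 = (840/37)*47 = 39480/37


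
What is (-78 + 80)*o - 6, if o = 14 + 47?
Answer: 116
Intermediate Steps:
o = 61
(-78 + 80)*o - 6 = (-78 + 80)*61 - 6 = 2*61 - 6 = 122 - 6 = 116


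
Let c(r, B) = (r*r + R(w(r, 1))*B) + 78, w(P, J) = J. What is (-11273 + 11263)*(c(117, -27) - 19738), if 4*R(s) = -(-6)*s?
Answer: 60115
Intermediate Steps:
R(s) = 3*s/2 (R(s) = (-(-6)*s)/4 = (6*s)/4 = 3*s/2)
c(r, B) = 78 + r² + 3*B/2 (c(r, B) = (r*r + ((3/2)*1)*B) + 78 = (r² + 3*B/2) + 78 = 78 + r² + 3*B/2)
(-11273 + 11263)*(c(117, -27) - 19738) = (-11273 + 11263)*((78 + 117² + (3/2)*(-27)) - 19738) = -10*((78 + 13689 - 81/2) - 19738) = -10*(27453/2 - 19738) = -10*(-12023/2) = 60115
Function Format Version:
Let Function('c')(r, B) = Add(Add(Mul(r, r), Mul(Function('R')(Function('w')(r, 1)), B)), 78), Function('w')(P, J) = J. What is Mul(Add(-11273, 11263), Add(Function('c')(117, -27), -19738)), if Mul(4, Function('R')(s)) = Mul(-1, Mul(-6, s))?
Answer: 60115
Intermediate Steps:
Function('R')(s) = Mul(Rational(3, 2), s) (Function('R')(s) = Mul(Rational(1, 4), Mul(-1, Mul(-6, s))) = Mul(Rational(1, 4), Mul(6, s)) = Mul(Rational(3, 2), s))
Function('c')(r, B) = Add(78, Pow(r, 2), Mul(Rational(3, 2), B)) (Function('c')(r, B) = Add(Add(Mul(r, r), Mul(Mul(Rational(3, 2), 1), B)), 78) = Add(Add(Pow(r, 2), Mul(Rational(3, 2), B)), 78) = Add(78, Pow(r, 2), Mul(Rational(3, 2), B)))
Mul(Add(-11273, 11263), Add(Function('c')(117, -27), -19738)) = Mul(Add(-11273, 11263), Add(Add(78, Pow(117, 2), Mul(Rational(3, 2), -27)), -19738)) = Mul(-10, Add(Add(78, 13689, Rational(-81, 2)), -19738)) = Mul(-10, Add(Rational(27453, 2), -19738)) = Mul(-10, Rational(-12023, 2)) = 60115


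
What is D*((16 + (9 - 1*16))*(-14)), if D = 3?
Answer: -378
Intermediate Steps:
D*((16 + (9 - 1*16))*(-14)) = 3*((16 + (9 - 1*16))*(-14)) = 3*((16 + (9 - 16))*(-14)) = 3*((16 - 7)*(-14)) = 3*(9*(-14)) = 3*(-126) = -378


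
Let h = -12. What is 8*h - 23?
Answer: -119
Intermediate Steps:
8*h - 23 = 8*(-12) - 23 = -96 - 23 = -119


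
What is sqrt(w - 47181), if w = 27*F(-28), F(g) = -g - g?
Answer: I*sqrt(45669) ≈ 213.7*I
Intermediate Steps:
F(g) = -2*g
w = 1512 (w = 27*(-2*(-28)) = 27*56 = 1512)
sqrt(w - 47181) = sqrt(1512 - 47181) = sqrt(-45669) = I*sqrt(45669)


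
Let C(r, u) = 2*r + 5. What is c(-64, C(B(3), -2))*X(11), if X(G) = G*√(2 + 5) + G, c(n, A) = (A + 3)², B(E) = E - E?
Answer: 704 + 704*√7 ≈ 2566.6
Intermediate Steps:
B(E) = 0
C(r, u) = 5 + 2*r
c(n, A) = (3 + A)²
X(G) = G + G*√7 (X(G) = G*√7 + G = G + G*√7)
c(-64, C(B(3), -2))*X(11) = (3 + (5 + 2*0))²*(11*(1 + √7)) = (3 + (5 + 0))²*(11 + 11*√7) = (3 + 5)²*(11 + 11*√7) = 8²*(11 + 11*√7) = 64*(11 + 11*√7) = 704 + 704*√7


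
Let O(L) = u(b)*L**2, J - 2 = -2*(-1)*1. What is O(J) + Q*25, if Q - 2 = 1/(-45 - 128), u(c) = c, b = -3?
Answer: 321/173 ≈ 1.8555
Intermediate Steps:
Q = 345/173 (Q = 2 + 1/(-45 - 128) = 2 + 1/(-173) = 2 - 1/173 = 345/173 ≈ 1.9942)
J = 4 (J = 2 - 2*(-1)*1 = 2 + 2*1 = 2 + 2 = 4)
O(L) = -3*L**2
O(J) + Q*25 = -3*4**2 + (345/173)*25 = -3*16 + 8625/173 = -48 + 8625/173 = 321/173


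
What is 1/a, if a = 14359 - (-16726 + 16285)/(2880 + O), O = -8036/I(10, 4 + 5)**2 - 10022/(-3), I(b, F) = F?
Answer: 70834/1017110509 ≈ 6.9642e-5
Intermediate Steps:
O = 262558/81 (O = -8036/(4 + 5)**2 - 10022/(-3) = -8036/(9**2) - 10022*(-1/3) = -8036/81 + 10022/3 = 262558/81 ≈ 3241.5)
a = 1017110509/70834 (a = 14359 - (-16726 + 16285)/(2880 + 262558/81) = 14359 - (-441)/495838/81 = 14359 - (-441)*81/495838 = 14359 - 1*(-5103/70834) = 14359 + 5103/70834 = 1017110509/70834 ≈ 14359.)
1/a = 1/(1017110509/70834) = 70834/1017110509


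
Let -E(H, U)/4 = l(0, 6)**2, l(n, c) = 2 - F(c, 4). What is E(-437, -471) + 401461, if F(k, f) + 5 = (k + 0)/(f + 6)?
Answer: 10032429/25 ≈ 4.0130e+5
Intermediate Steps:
F(k, f) = -5 + k/(6 + f) (F(k, f) = -5 + (k + 0)/(f + 6) = -5 + k/(6 + f))
l(n, c) = 7 - c/10 (l(n, c) = 2 - (-30 + c - 5*4)/(6 + 4) = 2 - (-30 + c - 20)/10 = 2 - (-50 + c)/10 = 2 - (-5 + c/10) = 2 + (5 - c/10) = 7 - c/10)
E(H, U) = -4096/25 (E(H, U) = -4*(7 - 1/10*6)**2 = -4*(7 - 3/5)**2 = -4*(32/5)**2 = -4*1024/25 = -4096/25)
E(-437, -471) + 401461 = -4096/25 + 401461 = 10032429/25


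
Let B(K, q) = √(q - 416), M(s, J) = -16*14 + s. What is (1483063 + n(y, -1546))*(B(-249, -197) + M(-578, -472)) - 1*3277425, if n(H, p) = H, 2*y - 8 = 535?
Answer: -1192911694 + 2966669*I*√613/2 ≈ -1.1929e+9 + 3.6726e+7*I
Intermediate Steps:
y = 543/2 (y = 4 + (½)*535 = 4 + 535/2 = 543/2 ≈ 271.50)
M(s, J) = -224 + s
B(K, q) = √(-416 + q)
(1483063 + n(y, -1546))*(B(-249, -197) + M(-578, -472)) - 1*3277425 = (1483063 + 543/2)*(√(-416 - 197) + (-224 - 578)) - 1*3277425 = 2966669*(√(-613) - 802)/2 - 3277425 = 2966669*(I*√613 - 802)/2 - 3277425 = 2966669*(-802 + I*√613)/2 - 3277425 = (-1189634269 + 2966669*I*√613/2) - 3277425 = -1192911694 + 2966669*I*√613/2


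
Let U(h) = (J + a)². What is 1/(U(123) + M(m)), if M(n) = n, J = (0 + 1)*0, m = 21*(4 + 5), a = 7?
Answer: 1/238 ≈ 0.0042017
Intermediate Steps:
m = 189 (m = 21*9 = 189)
J = 0 (J = 1*0 = 0)
U(h) = 49 (U(h) = (0 + 7)² = 7² = 49)
1/(U(123) + M(m)) = 1/(49 + 189) = 1/238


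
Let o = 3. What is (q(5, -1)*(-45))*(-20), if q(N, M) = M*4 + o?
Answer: -900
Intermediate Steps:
q(N, M) = 3 + 4*M (q(N, M) = M*4 + 3 = 4*M + 3 = 3 + 4*M)
(q(5, -1)*(-45))*(-20) = ((3 + 4*(-1))*(-45))*(-20) = ((3 - 4)*(-45))*(-20) = -1*(-45)*(-20) = 45*(-20) = -900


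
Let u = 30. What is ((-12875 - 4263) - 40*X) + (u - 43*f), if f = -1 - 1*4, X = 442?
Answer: -34573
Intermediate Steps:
f = -5 (f = -1 - 4 = -5)
((-12875 - 4263) - 40*X) + (u - 43*f) = ((-12875 - 4263) - 40*442) + (30 - 43*(-5)) = (-17138 - 17680) + (30 + 215) = -34818 + 245 = -34573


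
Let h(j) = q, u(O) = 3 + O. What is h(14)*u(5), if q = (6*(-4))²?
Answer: 4608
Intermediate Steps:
q = 576 (q = (-24)² = 576)
h(j) = 576
h(14)*u(5) = 576*(3 + 5) = 576*8 = 4608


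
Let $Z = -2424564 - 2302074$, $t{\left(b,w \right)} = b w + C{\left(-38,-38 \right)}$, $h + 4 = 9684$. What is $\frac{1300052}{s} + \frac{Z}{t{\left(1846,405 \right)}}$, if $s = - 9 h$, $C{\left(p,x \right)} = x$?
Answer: $- \frac{470004476}{22123035} \approx -21.245$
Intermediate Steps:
$h = 9680$ ($h = -4 + 9684 = 9680$)
$t{\left(b,w \right)} = -38 + b w$ ($t{\left(b,w \right)} = b w - 38 = -38 + b w$)
$s = -87120$ ($s = \left(-9\right) 9680 = -87120$)
$Z = -4726638$
$\frac{1300052}{s} + \frac{Z}{t{\left(1846,405 \right)}} = \frac{1300052}{-87120} - \frac{4726638}{-38 + 1846 \cdot 405} = 1300052 \left(- \frac{1}{87120}\right) - \frac{4726638}{-38 + 747630} = - \frac{325013}{21780} - \frac{4726638}{747592} = - \frac{325013}{21780} - \frac{102753}{16252} = - \frac{470004476}{22123035}$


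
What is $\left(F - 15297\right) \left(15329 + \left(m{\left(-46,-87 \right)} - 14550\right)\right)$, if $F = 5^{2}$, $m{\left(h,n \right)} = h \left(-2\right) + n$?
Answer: $-11973248$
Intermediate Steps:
$m{\left(h,n \right)} = n - 2 h$ ($m{\left(h,n \right)} = - 2 h + n = n - 2 h$)
$F = 25$
$\left(F - 15297\right) \left(15329 + \left(m{\left(-46,-87 \right)} - 14550\right)\right) = \left(25 - 15297\right) \left(15329 - 14545\right) = - 15272 \left(15329 + \left(\left(-87 + 92\right) - 14550\right)\right) = - 15272 \left(15329 + \left(5 - 14550\right)\right) = - 15272 \left(15329 - 14545\right) = \left(-15272\right) 784 = -11973248$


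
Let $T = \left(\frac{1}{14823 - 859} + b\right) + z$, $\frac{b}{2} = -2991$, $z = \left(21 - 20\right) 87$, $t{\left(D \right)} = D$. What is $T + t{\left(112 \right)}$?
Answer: $- \frac{80753811}{13964} \approx -5783.0$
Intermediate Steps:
$z = 87$ ($z = 1 \cdot 87 = 87$)
$b = -5982$ ($b = 2 \left(-2991\right) = -5982$)
$T = - \frac{82317779}{13964}$ ($T = \left(\frac{1}{14823 - 859} - 5982\right) + 87 = \left(\frac{1}{13964} - 5982\right) + 87 = - \frac{83532647}{13964} + 87 = - \frac{82317779}{13964} \approx -5895.0$)
$T + t{\left(112 \right)} = - \frac{82317779}{13964} + 112 = - \frac{80753811}{13964}$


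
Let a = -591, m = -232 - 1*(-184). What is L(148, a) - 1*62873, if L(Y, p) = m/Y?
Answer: -2326313/37 ≈ -62873.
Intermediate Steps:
m = -48 (m = -232 + 184 = -48)
L(Y, p) = -48/Y
L(148, a) - 1*62873 = -48/148 - 1*62873 = -48*1/148 - 62873 = -12/37 - 62873 = -2326313/37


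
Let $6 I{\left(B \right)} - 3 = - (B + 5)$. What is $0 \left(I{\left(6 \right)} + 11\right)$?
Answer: $0$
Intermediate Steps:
$I{\left(B \right)} = - \frac{1}{3} - \frac{B}{6}$ ($I{\left(B \right)} = \frac{1}{2} + \frac{\left(-1\right) \left(B + 5\right)}{6} = \frac{1}{2} + \frac{\left(-1\right) \left(5 + B\right)}{6} = \frac{1}{2} + \frac{-5 - B}{6} = \frac{1}{2} - \left(\frac{5}{6} + \frac{B}{6}\right) = - \frac{1}{3} - \frac{B}{6}$)
$0 \left(I{\left(6 \right)} + 11\right) = 0 \left(\left(- \frac{1}{3} - 1\right) + 11\right) = 0 \left(- \frac{4}{3} + 11\right) = 0 \cdot \frac{29}{3} = 0$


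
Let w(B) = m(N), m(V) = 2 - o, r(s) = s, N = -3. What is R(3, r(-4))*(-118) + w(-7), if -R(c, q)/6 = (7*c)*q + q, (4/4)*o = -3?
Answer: -62299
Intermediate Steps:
o = -3
m(V) = 5 (m(V) = 2 - 1*(-3) = 2 + 3 = 5)
w(B) = 5
R(c, q) = -6*q - 42*c*q (R(c, q) = -6*((7*c)*q + q) = -6*(7*c*q + q) = -6*(q + 7*c*q) = -6*q - 42*c*q)
R(3, r(-4))*(-118) + w(-7) = -6*(-4)*(1 + 7*3)*(-118) + 5 = -6*(-4)*(1 + 21)*(-118) + 5 = -6*(-4)*22*(-118) + 5 = 528*(-118) + 5 = -62304 + 5 = -62299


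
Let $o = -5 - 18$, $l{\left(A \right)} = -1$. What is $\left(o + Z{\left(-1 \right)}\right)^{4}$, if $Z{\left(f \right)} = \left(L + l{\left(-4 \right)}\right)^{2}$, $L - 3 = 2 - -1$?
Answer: $16$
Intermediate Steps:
$L = 6$ ($L = 3 + \left(2 - -1\right) = 3 + \left(2 + 1\right) = 3 + 3 = 6$)
$Z{\left(f \right)} = 25$ ($Z{\left(f \right)} = \left(6 - 1\right)^{2} = 5^{2} = 25$)
$o = -23$ ($o = -5 - 18 = -23$)
$\left(o + Z{\left(-1 \right)}\right)^{4} = \left(-23 + 25\right)^{4} = 2^{4} = 16$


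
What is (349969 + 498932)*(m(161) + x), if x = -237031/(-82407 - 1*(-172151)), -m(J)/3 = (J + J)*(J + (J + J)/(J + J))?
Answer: -11922351961018179/89744 ≈ -1.3285e+11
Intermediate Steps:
m(J) = -6*J*(1 + J) (m(J) = -3*(J + J)*(J + (J + J)/(J + J)) = -3*2*J*(J + (2*J)/((2*J))) = -3*2*J*(J + (2*J)*(1/(2*J))) = -3*2*J*(J + 1) = -3*2*J*(1 + J) = -6*J*(1 + J))
x = -237031/89744 (x = -237031/(-82407 + 172151) = -237031/89744 ≈ -2.6412)
(349969 + 498932)*(m(161) + x) = (349969 + 498932)*(-6*161*(1 + 161) - 237031/89744) = 848901*(-6*161*162 - 237031/89744) = 848901*(-156492 - 237031/89744) = 848901*(-14044455079/89744) = -11922351961018179/89744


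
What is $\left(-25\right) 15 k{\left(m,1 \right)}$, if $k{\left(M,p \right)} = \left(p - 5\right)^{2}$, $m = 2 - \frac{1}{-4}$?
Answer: $-6000$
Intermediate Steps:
$m = \frac{9}{4}$ ($m = 2 - - \frac{1}{4} = 2 + \frac{1}{4} = \frac{9}{4} \approx 2.25$)
$k{\left(M,p \right)} = \left(-5 + p\right)^{2}$
$\left(-25\right) 15 k{\left(m,1 \right)} = \left(-25\right) 15 \left(-5 + 1\right)^{2} = - 375 \left(-4\right)^{2} = \left(-375\right) 16 = -6000$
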